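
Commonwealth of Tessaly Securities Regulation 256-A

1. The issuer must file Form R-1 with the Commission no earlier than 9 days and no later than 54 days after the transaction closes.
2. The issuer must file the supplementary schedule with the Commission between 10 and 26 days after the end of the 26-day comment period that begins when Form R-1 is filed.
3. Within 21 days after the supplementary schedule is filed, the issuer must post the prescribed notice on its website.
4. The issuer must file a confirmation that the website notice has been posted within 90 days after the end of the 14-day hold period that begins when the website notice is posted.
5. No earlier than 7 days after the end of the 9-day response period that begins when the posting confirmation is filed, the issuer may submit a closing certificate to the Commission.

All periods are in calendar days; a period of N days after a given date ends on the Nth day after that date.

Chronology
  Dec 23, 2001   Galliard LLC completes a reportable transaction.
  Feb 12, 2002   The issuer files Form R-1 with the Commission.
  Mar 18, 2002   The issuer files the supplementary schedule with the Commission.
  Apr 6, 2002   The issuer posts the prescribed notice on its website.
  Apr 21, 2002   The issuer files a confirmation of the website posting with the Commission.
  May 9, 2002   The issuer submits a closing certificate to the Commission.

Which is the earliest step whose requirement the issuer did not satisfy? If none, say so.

Step 1 — 9 and 54 days from Dec 23, 2001 (when the transaction closes) are Jan 1, 2002 and Feb 15, 2002 respectively; done Feb 12, 2002, which is between those dates.
Step 2 — 10 and 26 days from Mar 10, 2002 (end of the 26-day comment period, which began when Form R-1 is filed on Feb 12, 2002) are Mar 20, 2002 and Apr 5, 2002 respectively; Mar 18, 2002 is 2 days too early.
The analysis stops there.

Step 2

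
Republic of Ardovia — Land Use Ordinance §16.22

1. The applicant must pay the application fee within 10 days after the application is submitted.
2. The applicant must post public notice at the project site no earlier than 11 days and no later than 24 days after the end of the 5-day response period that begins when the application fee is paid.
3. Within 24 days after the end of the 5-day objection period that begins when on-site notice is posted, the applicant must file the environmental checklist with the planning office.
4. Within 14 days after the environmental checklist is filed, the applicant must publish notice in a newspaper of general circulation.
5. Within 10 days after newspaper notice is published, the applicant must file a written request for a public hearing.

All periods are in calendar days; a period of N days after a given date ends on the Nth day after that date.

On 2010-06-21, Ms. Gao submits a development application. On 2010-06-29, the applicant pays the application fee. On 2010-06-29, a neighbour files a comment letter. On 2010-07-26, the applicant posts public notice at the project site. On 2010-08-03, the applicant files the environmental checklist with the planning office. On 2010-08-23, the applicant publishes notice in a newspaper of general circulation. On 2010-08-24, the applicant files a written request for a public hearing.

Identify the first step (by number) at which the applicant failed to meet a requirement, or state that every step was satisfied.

Step 1 — counting 10 days from 2010-06-21 (when the application is submitted) gives a deadline of 2010-07-01; done 2010-06-29 — timely.
Step 2 — 11 and 24 days from 2010-07-04 (end of the 5-day response period, which began when the application fee is paid on 2010-06-29) are 2010-07-15 and 2010-07-28 respectively; done 2010-07-26, which is between those dates.
Step 3 — counting 24 days from 2010-07-31 (end of the 5-day objection period, which began when on-site notice is posted on 2010-07-26) gives a deadline of 2010-08-24; completed 2010-08-03, before the deadline.
Step 4 — counting 14 days from 2010-08-03 (when the environmental checklist is filed) gives a deadline of 2010-08-17; 2010-08-23 misses that deadline by 6 days.

Step 4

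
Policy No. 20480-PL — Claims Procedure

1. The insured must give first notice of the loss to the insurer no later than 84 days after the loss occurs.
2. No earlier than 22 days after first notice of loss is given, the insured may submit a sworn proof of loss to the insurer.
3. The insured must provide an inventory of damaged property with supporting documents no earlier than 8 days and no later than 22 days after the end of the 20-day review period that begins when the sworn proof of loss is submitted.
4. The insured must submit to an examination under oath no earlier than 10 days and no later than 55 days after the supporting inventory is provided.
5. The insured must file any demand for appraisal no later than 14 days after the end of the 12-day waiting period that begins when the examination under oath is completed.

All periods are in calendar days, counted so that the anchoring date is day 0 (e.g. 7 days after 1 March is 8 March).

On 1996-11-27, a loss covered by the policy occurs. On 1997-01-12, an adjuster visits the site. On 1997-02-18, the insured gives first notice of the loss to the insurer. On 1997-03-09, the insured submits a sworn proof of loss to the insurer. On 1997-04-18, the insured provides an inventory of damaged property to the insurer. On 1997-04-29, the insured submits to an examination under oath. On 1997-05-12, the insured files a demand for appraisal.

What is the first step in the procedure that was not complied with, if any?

Step 2

Step 1 — counting 84 days from 1996-11-27 (when the loss occurs) gives a deadline of 1997-02-19; done 1997-02-18 — timely.
Step 2 — must wait 22 days from 1997-02-18 (when first notice of loss is given), so not before 1997-03-12; acted on 1997-03-09, 3 days prematurely.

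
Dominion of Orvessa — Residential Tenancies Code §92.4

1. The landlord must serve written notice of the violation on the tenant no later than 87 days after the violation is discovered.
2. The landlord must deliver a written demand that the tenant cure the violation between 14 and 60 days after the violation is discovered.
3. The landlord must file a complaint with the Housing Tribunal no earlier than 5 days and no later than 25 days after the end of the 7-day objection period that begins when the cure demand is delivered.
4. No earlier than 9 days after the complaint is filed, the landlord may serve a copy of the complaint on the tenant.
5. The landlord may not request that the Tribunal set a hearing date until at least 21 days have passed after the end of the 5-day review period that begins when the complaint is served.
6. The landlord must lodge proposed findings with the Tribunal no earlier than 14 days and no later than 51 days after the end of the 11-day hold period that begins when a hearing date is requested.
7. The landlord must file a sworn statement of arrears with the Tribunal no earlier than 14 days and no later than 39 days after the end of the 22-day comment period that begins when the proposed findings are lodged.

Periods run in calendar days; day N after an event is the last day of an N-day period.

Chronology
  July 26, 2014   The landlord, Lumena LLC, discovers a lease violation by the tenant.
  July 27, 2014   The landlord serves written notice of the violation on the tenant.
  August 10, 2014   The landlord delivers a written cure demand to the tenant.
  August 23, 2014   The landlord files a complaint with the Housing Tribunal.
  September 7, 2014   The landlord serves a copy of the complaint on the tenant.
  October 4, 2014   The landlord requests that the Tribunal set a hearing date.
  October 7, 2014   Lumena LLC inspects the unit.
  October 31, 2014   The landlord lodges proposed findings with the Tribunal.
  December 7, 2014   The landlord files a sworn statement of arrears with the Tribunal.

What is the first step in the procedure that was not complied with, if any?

None — every step was satisfied

Step 1: 87 days after July 26, 2014 (when the violation is discovered) is October 21, 2014; July 27, 2014 is within that limit.
Step 2: the window is 14–60 days after July 26, 2014 (when the violation is discovered), so August 9, 2014 through September 24, 2014; done August 10, 2014 — within the window.
Step 3: the window is 5–25 days after August 17, 2014 (end of the 7-day objection period, which began when the cure demand is delivered on August 10, 2014), so August 22, 2014 through September 11, 2014; done August 23, 2014 — within the window.
Step 4: the earliest permitted date is 9 days after August 23, 2014 (when the complaint is filed), i.e. September 1, 2014; September 7, 2014 is on or after that date.
Step 5: the earliest permitted date is 21 days after September 12, 2014 (end of the 5-day review period, which began when the complaint is served on September 7, 2014), i.e. October 3, 2014; done October 4, 2014, after the minimum wait.
Step 6: the window is 14–51 days after October 15, 2014 (end of the 11-day hold period, which began when a hearing date is requested on October 4, 2014), so October 29, 2014 through December 5, 2014; done October 31, 2014, which is between those dates.
Step 7: the window is 14–39 days after November 22, 2014 (end of the 22-day comment period, which began when the proposed findings are lodged on October 31, 2014), so December 6, 2014 through December 31, 2014; done December 7, 2014, which is between those dates.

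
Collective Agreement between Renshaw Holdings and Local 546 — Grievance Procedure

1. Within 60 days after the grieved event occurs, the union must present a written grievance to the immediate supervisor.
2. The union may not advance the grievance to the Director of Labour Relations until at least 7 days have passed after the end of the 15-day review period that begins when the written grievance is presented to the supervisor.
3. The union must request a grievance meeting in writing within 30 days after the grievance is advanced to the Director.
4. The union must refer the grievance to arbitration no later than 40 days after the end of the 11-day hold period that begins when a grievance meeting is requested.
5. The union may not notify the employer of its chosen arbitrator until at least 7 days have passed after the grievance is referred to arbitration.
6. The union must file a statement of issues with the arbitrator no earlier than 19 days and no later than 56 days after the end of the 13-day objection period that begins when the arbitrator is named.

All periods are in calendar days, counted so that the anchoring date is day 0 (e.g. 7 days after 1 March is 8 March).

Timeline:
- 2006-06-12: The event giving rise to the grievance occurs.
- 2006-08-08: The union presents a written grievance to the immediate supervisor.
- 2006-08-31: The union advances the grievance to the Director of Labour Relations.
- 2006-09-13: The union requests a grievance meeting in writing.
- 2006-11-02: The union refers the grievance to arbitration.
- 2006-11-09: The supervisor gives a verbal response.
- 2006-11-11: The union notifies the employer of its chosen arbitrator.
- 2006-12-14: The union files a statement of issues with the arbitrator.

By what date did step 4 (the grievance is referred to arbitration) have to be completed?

A grievance meeting is requested on 2006-09-13; the 11-day hold period therefore ends 2006-09-24, and step 4 runs from that date. 40 days after 2006-09-24 is 2006-11-03.

2006-11-03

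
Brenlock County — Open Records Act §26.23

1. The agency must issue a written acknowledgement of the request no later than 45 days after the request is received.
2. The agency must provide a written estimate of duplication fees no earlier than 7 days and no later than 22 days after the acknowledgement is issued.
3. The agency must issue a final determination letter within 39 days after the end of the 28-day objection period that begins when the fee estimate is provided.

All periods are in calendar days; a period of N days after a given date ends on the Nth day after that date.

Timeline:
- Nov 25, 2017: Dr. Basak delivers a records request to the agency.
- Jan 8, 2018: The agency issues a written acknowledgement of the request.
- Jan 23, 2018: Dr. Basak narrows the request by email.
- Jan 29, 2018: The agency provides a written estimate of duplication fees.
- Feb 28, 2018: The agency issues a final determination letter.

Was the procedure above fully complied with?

(1) due by Nov 25, 2017 + 45 days = Jan 9, 2018; completed Jan 8, 2018, before the deadline.
(2) the permitted window runs from Jan 8, 2018 + 7 = Jan 15, 2018 to Jan 8, 2018 + 22 = Jan 30, 2018; done Jan 29, 2018, which is between those dates.
(3) due by Feb 26, 2018 + 39 days = Apr 6, 2018; Feb 28, 2018 is within that limit.

Yes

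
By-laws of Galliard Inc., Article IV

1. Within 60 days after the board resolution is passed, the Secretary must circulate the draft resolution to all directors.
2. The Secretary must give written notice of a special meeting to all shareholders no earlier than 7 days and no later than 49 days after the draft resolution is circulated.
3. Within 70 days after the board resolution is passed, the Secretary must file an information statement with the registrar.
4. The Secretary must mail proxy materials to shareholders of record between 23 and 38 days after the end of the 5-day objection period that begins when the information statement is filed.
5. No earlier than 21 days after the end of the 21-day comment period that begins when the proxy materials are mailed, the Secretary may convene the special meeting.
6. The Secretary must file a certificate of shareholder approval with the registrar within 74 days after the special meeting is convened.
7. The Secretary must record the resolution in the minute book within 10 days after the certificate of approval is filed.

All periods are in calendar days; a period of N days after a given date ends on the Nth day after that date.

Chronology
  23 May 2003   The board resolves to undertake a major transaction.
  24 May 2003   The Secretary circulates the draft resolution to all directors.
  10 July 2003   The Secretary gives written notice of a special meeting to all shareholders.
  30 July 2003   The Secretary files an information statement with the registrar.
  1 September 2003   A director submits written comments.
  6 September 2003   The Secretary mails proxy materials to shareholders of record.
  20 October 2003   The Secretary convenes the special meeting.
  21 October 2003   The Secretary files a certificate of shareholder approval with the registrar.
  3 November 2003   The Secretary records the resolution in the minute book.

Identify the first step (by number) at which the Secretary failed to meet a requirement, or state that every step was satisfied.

Step 1: 60 days after 23 May 2003 (when the board resolution is passed) is 22 July 2003; completed 24 May 2003, before the deadline.
Step 2: the window is 7–49 days after 24 May 2003 (when the draft resolution is circulated), so 31 May 2003 through 12 July 2003; 10 July 2003 falls inside that range.
Step 3: 70 days after 23 May 2003 (when the board resolution is passed) is 1 August 2003; completed 30 July 2003, before the deadline.
Step 4: the window is 23–38 days after 4 August 2003 (end of the 5-day objection period, which began when the information statement is filed on 30 July 2003), so 27 August 2003 through 11 September 2003; 6 September 2003 falls inside that range.
Step 5: the earliest permitted date is 21 days after 27 September 2003 (end of the 21-day comment period, which began when the proxy materials are mailed on 6 September 2003), i.e. 18 October 2003; 20 October 2003 is on or after that date.
Step 6: 74 days after 20 October 2003 (when the special meeting is convened) is 2 January 2004; 21 October 2003 is within that limit.
Step 7: 10 days after 21 October 2003 (when the certificate of approval is filed) is 31 October 2003; done 3 November 2003 — 3 days late.

Step 7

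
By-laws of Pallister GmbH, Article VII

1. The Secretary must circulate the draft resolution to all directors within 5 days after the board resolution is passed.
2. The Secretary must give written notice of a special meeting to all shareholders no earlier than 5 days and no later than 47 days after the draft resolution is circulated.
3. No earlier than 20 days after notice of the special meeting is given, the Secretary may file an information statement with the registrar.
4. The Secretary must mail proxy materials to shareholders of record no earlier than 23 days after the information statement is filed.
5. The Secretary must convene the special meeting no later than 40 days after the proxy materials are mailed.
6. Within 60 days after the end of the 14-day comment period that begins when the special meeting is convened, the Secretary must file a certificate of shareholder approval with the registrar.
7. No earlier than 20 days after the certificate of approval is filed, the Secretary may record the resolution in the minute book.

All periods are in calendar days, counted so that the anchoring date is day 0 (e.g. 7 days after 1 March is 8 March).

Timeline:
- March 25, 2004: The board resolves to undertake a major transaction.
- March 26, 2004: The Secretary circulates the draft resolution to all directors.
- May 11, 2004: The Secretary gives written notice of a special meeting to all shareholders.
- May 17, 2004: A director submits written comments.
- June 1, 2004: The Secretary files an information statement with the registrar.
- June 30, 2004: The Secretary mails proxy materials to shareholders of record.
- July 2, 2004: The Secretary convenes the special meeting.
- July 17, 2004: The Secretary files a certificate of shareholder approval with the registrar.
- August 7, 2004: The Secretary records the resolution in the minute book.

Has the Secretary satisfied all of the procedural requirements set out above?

Yes

Step 1: 5 days after March 25, 2004 (when the board resolution is passed) is March 30, 2004; March 26, 2004 is within that limit.
Step 2: the window is 5–47 days after March 26, 2004 (when the draft resolution is circulated), so March 31, 2004 through May 12, 2004; done May 11, 2004, which is between those dates.
Step 3: the earliest permitted date is 20 days after May 11, 2004 (when notice of the special meeting is given), i.e. May 31, 2004; done June 1, 2004, after the minimum wait.
Step 4: the earliest permitted date is 23 days after June 1, 2004 (when the information statement is filed), i.e. June 24, 2004; done June 30, 2004, after the minimum wait.
Step 5: 40 days after June 30, 2004 (when the proxy materials are mailed) is August 9, 2004; July 2, 2004 is within that limit.
Step 6: 60 days after July 16, 2004 (end of the 14-day comment period, which began when the special meeting is convened on July 2, 2004) is September 14, 2004; completed July 17, 2004, before the deadline.
Step 7: the earliest permitted date is 20 days after July 17, 2004 (when the certificate of approval is filed), i.e. August 6, 2004; August 7, 2004 is on or after that date.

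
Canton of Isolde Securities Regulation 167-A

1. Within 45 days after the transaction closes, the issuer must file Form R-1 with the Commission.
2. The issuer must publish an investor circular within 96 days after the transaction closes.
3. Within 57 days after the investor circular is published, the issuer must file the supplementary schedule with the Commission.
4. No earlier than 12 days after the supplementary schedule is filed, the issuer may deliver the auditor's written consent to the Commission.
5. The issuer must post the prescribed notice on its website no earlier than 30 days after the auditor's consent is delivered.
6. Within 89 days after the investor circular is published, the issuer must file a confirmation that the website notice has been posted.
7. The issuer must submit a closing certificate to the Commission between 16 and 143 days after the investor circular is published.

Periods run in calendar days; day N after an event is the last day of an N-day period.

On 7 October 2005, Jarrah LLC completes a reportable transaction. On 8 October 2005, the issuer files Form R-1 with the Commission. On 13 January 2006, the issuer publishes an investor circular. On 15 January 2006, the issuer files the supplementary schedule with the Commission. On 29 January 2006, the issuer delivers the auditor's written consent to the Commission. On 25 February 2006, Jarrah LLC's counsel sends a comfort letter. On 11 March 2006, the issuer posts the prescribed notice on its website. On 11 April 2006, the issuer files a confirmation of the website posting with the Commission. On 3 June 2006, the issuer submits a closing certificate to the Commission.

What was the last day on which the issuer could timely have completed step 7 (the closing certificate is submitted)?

5 June 2006

Step 7 runs from 13 January 2006, when the investor circular is published. The window is 16–143 days after 13 January 2006; it closes on 5 June 2006.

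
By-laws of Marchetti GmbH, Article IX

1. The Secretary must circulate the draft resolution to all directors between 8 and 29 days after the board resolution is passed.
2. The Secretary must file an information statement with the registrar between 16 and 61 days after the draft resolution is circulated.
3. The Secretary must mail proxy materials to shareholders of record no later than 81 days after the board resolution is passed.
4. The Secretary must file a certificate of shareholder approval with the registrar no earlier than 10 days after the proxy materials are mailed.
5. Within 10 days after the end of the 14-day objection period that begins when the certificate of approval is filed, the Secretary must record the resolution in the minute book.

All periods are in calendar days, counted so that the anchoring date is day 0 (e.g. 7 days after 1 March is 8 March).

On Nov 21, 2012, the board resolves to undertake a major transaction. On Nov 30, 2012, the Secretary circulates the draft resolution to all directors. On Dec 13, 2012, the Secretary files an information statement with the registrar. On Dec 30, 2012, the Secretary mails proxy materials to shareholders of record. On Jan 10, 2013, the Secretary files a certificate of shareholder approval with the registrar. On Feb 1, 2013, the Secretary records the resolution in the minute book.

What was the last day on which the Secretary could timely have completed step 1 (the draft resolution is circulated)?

Dec 20, 2012

Step 1 runs from Nov 21, 2012, when the board resolution is passed. The window is 8–29 days after Nov 21, 2012; it closes on Dec 20, 2012.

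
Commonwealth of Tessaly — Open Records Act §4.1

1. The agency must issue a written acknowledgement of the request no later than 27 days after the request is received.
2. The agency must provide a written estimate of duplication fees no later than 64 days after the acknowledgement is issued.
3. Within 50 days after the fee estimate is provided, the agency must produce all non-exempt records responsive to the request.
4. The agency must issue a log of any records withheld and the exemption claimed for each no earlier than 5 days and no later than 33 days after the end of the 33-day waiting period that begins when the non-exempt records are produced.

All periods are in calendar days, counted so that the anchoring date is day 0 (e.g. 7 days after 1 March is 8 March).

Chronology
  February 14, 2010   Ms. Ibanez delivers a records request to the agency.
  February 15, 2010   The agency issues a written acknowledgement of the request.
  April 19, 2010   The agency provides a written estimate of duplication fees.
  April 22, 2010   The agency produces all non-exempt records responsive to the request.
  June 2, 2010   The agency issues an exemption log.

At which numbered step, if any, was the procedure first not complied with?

Step 1 — counting 27 days from February 14, 2010 (when the request is received) gives a deadline of March 13, 2010; February 15, 2010 is within that limit.
Step 2 — counting 64 days from February 15, 2010 (when the acknowledgement is issued) gives a deadline of April 20, 2010; April 19, 2010 is within that limit.
Step 3 — counting 50 days from April 19, 2010 (when the fee estimate is provided) gives a deadline of June 8, 2010; completed April 22, 2010, before the deadline.
Step 4 — 5 and 33 days from May 25, 2010 (end of the 33-day waiting period, which began when the non-exempt records are produced on April 22, 2010) are May 30, 2010 and June 27, 2010 respectively; June 2, 2010 falls inside that range.

None — every step was satisfied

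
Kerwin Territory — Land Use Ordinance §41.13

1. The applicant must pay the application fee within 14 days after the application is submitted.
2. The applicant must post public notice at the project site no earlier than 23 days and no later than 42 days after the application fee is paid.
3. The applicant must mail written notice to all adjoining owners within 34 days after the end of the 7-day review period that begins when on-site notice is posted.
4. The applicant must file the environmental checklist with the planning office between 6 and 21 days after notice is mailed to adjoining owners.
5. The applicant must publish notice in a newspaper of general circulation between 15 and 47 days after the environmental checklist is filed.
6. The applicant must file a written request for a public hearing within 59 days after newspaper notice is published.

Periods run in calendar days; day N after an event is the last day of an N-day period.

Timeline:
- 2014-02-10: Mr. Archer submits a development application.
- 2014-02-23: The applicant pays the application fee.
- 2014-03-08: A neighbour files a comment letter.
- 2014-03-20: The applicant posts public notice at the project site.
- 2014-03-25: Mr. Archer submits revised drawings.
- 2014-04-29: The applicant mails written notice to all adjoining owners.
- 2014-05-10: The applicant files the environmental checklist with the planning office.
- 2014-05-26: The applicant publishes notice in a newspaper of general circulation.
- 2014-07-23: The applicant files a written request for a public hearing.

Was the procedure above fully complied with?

Yes

(1) due by 2014-02-10 + 14 days = 2014-02-24; 2014-02-23 is within that limit.
(2) the permitted window runs from 2014-02-23 + 23 = 2014-03-18 to 2014-02-23 + 42 = 2014-04-06; 2014-03-20 falls inside that range.
(3) due by 2014-03-27 + 34 days = 2014-04-30; completed 2014-04-29, before the deadline.
(4) the permitted window runs from 2014-04-29 + 6 = 2014-05-05 to 2014-04-29 + 21 = 2014-05-20; done 2014-05-10, which is between those dates.
(5) the permitted window runs from 2014-05-10 + 15 = 2014-05-25 to 2014-05-10 + 47 = 2014-06-26; 2014-05-26 falls inside that range.
(6) due by 2014-05-26 + 59 days = 2014-07-24; completed 2014-07-23, before the deadline.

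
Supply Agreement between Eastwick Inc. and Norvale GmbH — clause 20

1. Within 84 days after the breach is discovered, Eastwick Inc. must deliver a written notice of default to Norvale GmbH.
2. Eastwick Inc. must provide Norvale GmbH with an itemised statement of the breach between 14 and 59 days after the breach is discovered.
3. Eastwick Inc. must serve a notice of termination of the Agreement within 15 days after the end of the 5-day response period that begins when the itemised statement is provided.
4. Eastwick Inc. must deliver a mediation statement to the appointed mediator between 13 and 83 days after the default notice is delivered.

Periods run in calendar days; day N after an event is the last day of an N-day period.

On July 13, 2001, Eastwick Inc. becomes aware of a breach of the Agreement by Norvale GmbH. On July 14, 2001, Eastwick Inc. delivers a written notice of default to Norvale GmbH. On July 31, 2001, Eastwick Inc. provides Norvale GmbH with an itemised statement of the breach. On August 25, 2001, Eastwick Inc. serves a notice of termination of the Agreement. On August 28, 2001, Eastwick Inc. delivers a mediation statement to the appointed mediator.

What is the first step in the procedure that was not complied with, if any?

Step 3

Step 1: 84 days after July 13, 2001 (when the breach is discovered) is October 5, 2001; July 14, 2001 is within that limit.
Step 2: the window is 14–59 days after July 13, 2001 (when the breach is discovered), so July 27, 2001 through September 10, 2001; done July 31, 2001, which is between those dates.
Step 3: 15 days after August 5, 2001 (end of the 5-day response period, which began when the itemised statement is provided on July 31, 2001) is August 20, 2001; August 25, 2001 misses that deadline by 5 days.
Later steps need not be reached.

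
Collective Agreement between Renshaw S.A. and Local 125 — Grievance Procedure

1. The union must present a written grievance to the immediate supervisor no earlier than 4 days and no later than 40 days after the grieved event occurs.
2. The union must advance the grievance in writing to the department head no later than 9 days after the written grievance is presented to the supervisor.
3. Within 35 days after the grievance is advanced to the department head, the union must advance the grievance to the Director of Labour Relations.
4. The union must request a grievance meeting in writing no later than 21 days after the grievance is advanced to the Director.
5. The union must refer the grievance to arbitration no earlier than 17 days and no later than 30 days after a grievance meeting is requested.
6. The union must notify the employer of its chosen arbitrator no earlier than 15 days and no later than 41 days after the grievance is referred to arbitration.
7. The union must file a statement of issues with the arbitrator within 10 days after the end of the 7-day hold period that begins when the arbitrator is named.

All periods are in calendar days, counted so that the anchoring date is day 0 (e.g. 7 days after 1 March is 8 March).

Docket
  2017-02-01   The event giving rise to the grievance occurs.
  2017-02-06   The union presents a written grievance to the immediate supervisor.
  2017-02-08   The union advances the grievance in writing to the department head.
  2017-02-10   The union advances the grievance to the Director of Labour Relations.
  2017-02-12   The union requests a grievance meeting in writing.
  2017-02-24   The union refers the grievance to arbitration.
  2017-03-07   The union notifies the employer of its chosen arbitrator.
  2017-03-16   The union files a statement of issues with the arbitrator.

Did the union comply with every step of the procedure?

No

Step 1: the window is 4–40 days after 2017-02-01 (when the grieved event occurs), so 2017-02-05 through 2017-03-13; 2017-02-06 falls inside that range.
Step 2: 9 days after 2017-02-06 (when the written grievance is presented to the supervisor) is 2017-02-15; 2017-02-08 is within that limit.
Step 3: 35 days after 2017-02-08 (when the grievance is advanced to the department head) is 2017-03-15; 2017-02-10 is within that limit.
Step 4: 21 days after 2017-02-10 (when the grievance is advanced to the Director) is 2017-03-03; completed 2017-02-12, before the deadline.
Step 5: the window is 17–30 days after 2017-02-12 (when a grievance meeting is requested), so 2017-03-01 through 2017-03-14; done 2017-02-24 — 5 days before the window opened.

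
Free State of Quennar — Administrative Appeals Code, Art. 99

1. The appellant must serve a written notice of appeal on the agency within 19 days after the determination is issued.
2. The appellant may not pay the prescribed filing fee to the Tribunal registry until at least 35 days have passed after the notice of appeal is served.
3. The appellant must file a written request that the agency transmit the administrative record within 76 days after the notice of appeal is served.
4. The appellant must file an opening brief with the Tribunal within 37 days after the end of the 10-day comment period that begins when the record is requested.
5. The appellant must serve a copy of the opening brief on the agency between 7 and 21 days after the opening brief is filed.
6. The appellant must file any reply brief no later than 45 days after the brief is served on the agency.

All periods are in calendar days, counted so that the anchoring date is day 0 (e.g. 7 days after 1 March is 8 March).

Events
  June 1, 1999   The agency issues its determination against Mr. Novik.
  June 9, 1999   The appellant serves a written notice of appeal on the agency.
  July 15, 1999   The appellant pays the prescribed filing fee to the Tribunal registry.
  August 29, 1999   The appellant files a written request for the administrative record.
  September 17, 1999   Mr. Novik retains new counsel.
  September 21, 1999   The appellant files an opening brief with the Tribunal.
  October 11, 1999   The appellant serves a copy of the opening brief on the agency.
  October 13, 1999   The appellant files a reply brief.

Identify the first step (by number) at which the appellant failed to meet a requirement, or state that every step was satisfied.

Step 3

Step 1: 19 days after June 1, 1999 (when the determination is issued) is June 20, 1999; done June 9, 1999 — timely.
Step 2: the earliest permitted date is 35 days after June 9, 1999 (when the notice of appeal is served), i.e. July 14, 1999; July 15, 1999 is on or after that date.
Step 3: 76 days after June 9, 1999 (when the notice of appeal is served) is August 24, 1999; done August 29, 1999 — 5 days late.
The procedure was therefore not followed at step 3.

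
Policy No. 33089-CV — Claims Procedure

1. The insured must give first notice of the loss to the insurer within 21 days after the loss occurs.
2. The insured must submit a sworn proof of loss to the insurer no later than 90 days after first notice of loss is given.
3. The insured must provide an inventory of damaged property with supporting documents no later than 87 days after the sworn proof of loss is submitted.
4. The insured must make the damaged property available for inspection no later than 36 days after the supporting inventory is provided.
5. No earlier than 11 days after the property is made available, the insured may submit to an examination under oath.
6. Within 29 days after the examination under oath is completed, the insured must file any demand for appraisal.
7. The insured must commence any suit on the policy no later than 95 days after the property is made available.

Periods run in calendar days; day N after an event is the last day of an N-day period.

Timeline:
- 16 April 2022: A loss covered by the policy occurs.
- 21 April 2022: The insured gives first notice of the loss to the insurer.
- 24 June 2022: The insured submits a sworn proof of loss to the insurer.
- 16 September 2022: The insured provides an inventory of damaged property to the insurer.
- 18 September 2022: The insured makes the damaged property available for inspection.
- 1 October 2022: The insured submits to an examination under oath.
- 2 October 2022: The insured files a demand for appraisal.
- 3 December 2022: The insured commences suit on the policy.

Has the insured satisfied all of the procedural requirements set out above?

Yes

(1) due by 16 April 2022 + 21 days = 7 May 2022; done 21 April 2022 — timely.
(2) due by 21 April 2022 + 90 days = 20 July 2022; done 24 June 2022 — timely.
(3) due by 24 June 2022 + 87 days = 19 September 2022; completed 16 September 2022, before the deadline.
(4) due by 16 September 2022 + 36 days = 22 October 2022; done 18 September 2022 — timely.
(5) permitted from 18 September 2022 + 11 days = 29 September 2022 onward; 1 October 2022 is on or after that date.
(6) due by 1 October 2022 + 29 days = 30 October 2022; 2 October 2022 is within that limit.
(7) due by 18 September 2022 + 95 days = 22 December 2022; 3 December 2022 is within that limit.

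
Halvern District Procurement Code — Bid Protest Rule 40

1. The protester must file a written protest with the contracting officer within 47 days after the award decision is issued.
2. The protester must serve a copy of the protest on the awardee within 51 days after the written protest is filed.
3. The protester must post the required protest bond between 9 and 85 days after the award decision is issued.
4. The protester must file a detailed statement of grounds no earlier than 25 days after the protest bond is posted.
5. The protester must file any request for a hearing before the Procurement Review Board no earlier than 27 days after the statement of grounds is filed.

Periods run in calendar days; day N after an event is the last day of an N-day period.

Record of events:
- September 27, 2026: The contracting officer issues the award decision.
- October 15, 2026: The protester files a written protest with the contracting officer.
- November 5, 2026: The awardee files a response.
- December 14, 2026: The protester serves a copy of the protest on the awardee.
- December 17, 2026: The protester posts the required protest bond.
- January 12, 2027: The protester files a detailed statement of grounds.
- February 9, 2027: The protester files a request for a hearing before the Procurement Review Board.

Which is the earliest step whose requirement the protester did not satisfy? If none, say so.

Step 2

Step 1 — counting 47 days from September 27, 2026 (when the award decision is issued) gives a deadline of November 13, 2026; October 15, 2026 is within that limit.
Step 2 — counting 51 days from October 15, 2026 (when the written protest is filed) gives a deadline of December 5, 2026; done December 14, 2026 — 9 days late.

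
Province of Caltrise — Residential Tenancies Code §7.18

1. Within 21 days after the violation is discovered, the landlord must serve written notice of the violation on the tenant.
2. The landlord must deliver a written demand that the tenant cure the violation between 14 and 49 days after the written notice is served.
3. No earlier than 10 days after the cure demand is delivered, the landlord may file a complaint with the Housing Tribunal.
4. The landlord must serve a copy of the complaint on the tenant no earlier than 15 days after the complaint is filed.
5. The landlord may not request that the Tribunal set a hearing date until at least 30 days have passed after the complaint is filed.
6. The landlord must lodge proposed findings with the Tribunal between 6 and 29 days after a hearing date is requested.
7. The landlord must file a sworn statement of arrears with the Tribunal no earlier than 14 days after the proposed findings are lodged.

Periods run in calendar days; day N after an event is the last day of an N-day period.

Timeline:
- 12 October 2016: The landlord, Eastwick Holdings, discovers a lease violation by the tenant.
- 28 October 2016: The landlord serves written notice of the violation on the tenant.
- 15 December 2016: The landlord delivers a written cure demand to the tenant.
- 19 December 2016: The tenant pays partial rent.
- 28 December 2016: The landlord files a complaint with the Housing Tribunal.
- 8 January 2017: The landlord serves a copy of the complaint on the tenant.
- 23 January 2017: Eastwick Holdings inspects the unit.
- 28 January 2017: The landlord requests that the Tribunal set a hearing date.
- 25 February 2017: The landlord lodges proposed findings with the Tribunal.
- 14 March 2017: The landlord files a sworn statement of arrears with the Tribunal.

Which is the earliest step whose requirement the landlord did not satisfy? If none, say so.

Step 4

(1) due by 12 October 2016 + 21 days = 2 November 2016; completed 28 October 2016, before the deadline.
(2) the permitted window runs from 28 October 2016 + 14 = 11 November 2016 to 28 October 2016 + 49 = 16 December 2016; done 15 December 2016, which is between those dates.
(3) permitted from 15 December 2016 + 10 days = 25 December 2016 onward; 28 December 2016 is on or after that date.
(4) permitted from 28 December 2016 + 15 days = 12 January 2017 onward; 8 January 2017 is 4 days before the earliest permitted date.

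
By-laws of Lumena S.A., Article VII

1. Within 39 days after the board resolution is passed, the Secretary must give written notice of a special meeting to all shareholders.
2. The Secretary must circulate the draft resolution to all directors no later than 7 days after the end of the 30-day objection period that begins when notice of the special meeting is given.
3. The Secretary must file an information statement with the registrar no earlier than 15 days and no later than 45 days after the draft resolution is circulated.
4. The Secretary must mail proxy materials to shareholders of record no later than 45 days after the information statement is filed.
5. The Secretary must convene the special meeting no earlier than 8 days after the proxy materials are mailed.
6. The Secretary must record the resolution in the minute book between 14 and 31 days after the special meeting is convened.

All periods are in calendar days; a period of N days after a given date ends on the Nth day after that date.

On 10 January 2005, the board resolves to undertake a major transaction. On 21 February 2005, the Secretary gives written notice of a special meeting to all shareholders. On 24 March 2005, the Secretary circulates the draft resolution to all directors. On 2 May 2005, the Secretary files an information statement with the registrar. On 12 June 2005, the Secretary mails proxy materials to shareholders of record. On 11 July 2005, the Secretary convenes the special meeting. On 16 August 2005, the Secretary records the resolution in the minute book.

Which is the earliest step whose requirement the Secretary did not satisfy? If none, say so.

Step 1: 39 days after 10 January 2005 (when the board resolution is passed) is 18 February 2005; not done until 21 February 2005, 3 days after the deadline.
That is the first point of non-compliance.

Step 1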